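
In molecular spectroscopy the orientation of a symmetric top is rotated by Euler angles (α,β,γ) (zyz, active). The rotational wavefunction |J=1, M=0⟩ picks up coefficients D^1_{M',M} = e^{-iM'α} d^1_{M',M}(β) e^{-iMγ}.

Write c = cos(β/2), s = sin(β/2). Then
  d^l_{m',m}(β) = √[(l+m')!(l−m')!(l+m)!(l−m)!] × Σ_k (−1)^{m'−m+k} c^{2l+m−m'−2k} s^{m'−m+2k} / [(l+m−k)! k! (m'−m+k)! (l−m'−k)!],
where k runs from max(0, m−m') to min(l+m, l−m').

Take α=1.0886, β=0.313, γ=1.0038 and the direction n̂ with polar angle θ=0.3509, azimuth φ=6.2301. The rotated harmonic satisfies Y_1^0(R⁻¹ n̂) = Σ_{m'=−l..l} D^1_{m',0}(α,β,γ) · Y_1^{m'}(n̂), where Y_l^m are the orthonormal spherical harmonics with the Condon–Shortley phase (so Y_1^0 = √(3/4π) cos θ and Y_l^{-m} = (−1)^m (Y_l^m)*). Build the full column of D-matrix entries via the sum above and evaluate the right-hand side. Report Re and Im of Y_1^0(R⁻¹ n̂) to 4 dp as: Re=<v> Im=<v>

Re=0.4581 Im=0.0000

Need the full column D^1_{m',0} for m'=−1..1 at α=1.0886, β=0.313, γ=1.0038.
cos(β/2)=0.987779, sin(β/2)=0.155862
d^1_{-1,0}: single k=1 term ⇒ +0.217728;  D = +0.100966+0.192903i
d^1_{0,0}: k∈[0..1] ⇒ +0.975707 -0.024293 = +0.951414;  D = +0.951414+0.000000i
d^1_{1,0}: single k=0 term ⇒ -0.217728;  D = -0.100966+0.192903i
Y_1^{m'}(θ=0.3509,φ=6.2301) and Σ D·Y over m':
  (+0.1010+0.1929i)·(+0.1186+0.0063i)  (+0.9514+0.0000i)·(+0.4588+0.0000i)  (-0.1010+0.1929i)·(-0.1186+0.0063i)
Y_1^0(R⁻¹ n̂) = +0.458053+0.000000i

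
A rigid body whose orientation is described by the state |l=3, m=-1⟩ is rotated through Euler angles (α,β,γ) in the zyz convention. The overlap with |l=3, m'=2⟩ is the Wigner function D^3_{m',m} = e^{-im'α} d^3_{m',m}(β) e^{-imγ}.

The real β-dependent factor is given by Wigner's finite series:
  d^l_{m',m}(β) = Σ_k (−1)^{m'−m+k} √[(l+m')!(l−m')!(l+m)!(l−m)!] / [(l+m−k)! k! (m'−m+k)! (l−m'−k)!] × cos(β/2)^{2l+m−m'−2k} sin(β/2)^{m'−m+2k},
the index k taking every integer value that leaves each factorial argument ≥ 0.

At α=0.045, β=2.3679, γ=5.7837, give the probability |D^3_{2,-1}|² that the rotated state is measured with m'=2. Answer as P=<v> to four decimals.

P=0.2948

D^3_{2,-1}(0.045,2.3679,5.7837) = e^{-i·2·0.045}·d^3_{2,-1}(2.3679)·e^{-i·-1·5.7837}. Compute d first:
With c≡cos(β/2)=0.377270 and s≡sin(β/2)=0.926103, N=[120·1·2·24]^{1/2}=75.894664
k∈{0,1} keeps every argument non-negative
  k=0: (−1)^3·75.8947/(12)·0.3773^3·0.9261^3 = -0.269752
  k=1: (−1)^4·75.8947/(24)·0.3773^1·0.9261^5 = +0.812736
d^3_{2,-1}(2.3679) = -0.269752 +0.812736 = +0.542984
|D^3_{2,-1}|² = |d^3_{2,-1}(β)|² = (+0.542984)² = 0.294832 (the z-rotation phases have unit modulus)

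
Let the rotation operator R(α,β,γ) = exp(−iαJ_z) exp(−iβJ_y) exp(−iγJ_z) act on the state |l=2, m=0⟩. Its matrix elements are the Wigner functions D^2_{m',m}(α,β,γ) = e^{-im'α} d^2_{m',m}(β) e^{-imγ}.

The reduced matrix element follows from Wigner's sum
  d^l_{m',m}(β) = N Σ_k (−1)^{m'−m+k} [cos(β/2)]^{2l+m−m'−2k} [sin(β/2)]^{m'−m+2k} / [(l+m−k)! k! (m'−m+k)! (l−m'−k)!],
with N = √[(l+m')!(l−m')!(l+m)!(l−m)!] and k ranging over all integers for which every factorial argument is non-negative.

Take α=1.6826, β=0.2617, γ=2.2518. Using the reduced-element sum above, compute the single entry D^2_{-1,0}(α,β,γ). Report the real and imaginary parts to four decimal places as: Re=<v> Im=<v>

Re=-0.0341 Im=0.3042

Split into d^2_{-1,0}(β=0.2617) × two z-phases.
c=cos(0.2617/2)=0.991451, s=sin(0.2617/2)=0.130477; N=√[1·6·2·2]=4.898979
The bounds max(0,m−m')=1 and min(l+m,l−m')=2 give 2 terms
  k=1: (−1)^0·4.8990/(2)·0.9915^3·0.1305^1 = +0.311475
  k=2: (−1)^1·4.8990/(2)·0.9915^1·0.1305^3 = -0.005394
d^2_{-1,0}(0.2617) = +0.311475 -0.005394 = +0.306081
Attach z-rotation phases: D = e^{-i(-1)(1.6826)}·(+0.306081)·e^{-i(0)(2.2518)} = -0.034150+0.304170i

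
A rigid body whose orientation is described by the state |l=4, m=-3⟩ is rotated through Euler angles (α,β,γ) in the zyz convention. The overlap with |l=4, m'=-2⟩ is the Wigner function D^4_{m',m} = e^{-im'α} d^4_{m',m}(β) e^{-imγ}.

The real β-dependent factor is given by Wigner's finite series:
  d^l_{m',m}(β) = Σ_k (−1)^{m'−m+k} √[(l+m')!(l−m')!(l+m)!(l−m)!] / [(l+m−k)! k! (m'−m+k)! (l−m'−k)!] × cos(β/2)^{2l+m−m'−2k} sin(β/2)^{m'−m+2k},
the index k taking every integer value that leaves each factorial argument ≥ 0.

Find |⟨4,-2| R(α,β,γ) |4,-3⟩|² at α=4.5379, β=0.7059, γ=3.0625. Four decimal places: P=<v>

P=0.2413

Split into d^4_{-2,-3}(β=0.7059) × two z-phases.
Half-angle: c=0.938357, s=0.345667. N=√(2·720·1·5040)=2693.993318
Admissible k: 0..1 (factorial args all ≥0)
  k=0: (−1)^1·2693.9933/(720)·0.9384^7·0.3457^1 = -0.828513
  k=1: (−1)^2·2693.9933/(240)·0.9384^5·0.3457^3 = +0.337288
d^4_{-2,-3}(0.7059) = -0.828513 +0.337288 = -0.491225
|D^4_{-2,-3}|² = |d^4_{-2,-3}(β)|² = (-0.491225)² = 0.241302 (the z-rotation phases have unit modulus)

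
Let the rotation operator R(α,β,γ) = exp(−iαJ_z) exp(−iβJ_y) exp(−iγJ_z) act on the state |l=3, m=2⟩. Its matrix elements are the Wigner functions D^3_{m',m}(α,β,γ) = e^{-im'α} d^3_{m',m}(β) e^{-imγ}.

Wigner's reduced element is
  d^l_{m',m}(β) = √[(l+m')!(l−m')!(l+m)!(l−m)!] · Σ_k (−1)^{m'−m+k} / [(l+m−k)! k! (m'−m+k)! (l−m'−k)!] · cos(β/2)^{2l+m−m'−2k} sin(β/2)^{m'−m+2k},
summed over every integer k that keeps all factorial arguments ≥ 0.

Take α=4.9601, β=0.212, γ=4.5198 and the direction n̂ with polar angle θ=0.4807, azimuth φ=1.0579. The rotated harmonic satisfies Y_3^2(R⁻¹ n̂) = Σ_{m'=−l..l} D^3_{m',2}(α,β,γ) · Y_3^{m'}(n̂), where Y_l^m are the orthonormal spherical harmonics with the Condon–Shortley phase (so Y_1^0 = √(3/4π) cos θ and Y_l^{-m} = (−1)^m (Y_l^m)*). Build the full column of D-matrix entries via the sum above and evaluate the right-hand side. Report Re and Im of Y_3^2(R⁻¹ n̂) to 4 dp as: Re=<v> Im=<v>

Need the full column D^3_{m',2} for m'=−3..3 at α=4.9601, β=0.212, γ=4.5198.
cos(β/2)=0.994387, sin(β/2)=0.105802
d^3_{-3,2}: single k=5 term ⇒ +0.000032;  D = +0.000029-0.000014i
d^3_{-2,2}: k∈[4..5] ⇒ +0.000620 -0.000001 = +0.000618;  D = +0.000394+0.000477i
d^3_{-1,2}: k∈[3..4] ⇒ +0.007365 -0.000042 = +0.007323;  D = -0.004332+0.005905i
d^3_{0,2}: k∈[2..3] ⇒ +0.059947 -0.000679 = +0.059268;  D = -0.054926-0.022269i
d^3_{1,2}: k∈[1..2] ⇒ +0.325289 -0.007365 = +0.317924;  D = +0.043567-0.314925i
d^3_{2,2}: k∈[0..1] ⇒ +0.966793 -0.054724 = +0.912069;  D = +0.906532-0.100347i
d^3_{3,2}: single k=0 term ⇒ -0.251968;  D = -0.088279-0.235997i
Y_3^{m'}(θ=0.4807,φ=1.0579) and Σ D·Y over m':
  (+0.0000-0.0000i)·(-0.0412+0.0013i)  (+0.0004+0.0005i)·(-0.1004-0.1657i)  (-0.0043+0.0059i)·(+0.2149-0.3816i)  (-0.0549-0.0223i)·(+0.3080+0.0000i)  (+0.0436-0.3149i)·(-0.2149-0.3816i)  (+0.9065-0.1003i)·(-0.1004+0.1657i)  (-0.0883-0.2360i)·(+0.0412+0.0013i)
Y_3^2(R⁻¹ n̂) = -0.222866+0.197437i

Re=-0.2229 Im=0.1974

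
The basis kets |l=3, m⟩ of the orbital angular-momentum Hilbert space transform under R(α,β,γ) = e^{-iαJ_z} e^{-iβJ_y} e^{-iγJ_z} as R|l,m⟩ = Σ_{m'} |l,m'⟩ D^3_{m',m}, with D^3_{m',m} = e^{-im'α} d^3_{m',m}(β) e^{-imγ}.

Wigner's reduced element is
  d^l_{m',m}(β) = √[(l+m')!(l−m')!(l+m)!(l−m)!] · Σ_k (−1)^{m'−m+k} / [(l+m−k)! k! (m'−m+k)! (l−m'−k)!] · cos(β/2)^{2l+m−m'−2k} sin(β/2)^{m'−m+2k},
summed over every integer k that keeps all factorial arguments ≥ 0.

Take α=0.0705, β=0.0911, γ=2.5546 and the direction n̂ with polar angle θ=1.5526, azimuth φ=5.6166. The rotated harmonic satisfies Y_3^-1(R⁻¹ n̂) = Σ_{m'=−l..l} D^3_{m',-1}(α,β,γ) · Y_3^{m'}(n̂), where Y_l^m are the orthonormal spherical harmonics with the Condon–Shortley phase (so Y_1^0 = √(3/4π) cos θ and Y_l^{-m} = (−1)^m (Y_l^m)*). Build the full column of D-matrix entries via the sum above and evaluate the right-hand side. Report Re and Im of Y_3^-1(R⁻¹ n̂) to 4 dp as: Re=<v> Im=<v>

Need the full column D^3_{m',-1} for m'=−3..3 at α=0.0705, β=0.0911, γ=2.5546.
cos(β/2)=0.998963, sin(β/2)=0.045534
d^3_{-3,-1}: single k=2 term ⇒ +0.007997;  D = -0.007440+0.002933i
d^3_{-2,-1}: k∈[1..2] ⇒ +0.143247 -0.000595 = +0.142651;  D = -0.128698+0.061533i
d^3_{-1,-1}: k∈[0..2] ⇒ +0.993793 -0.016518 +0.000026 = +0.977300;  D = -0.849818+0.482623i
d^3_{0,-1}: k∈[0..2] ⇒ -0.156919 +0.000978 -0.000001 = -0.155942;  D = +0.129838-0.086370i
d^3_{1,-1}: k∈[0..2] ⇒ +0.012389 -0.000034 +0.000000 = +0.012354;  D = -0.009779+0.007550i
d^3_{2,-1}: k∈[0..1] ⇒ -0.000595 +0.000001 = -0.000595;  D = +0.000444-0.000396i
d^3_{3,-1}: single k=0 term ⇒ +0.000017;  D = -0.000012+0.000012i
Y_3^{m'}(θ=1.5526,φ=5.6166) and Σ D·Y over m':
  (-0.0074+0.0029i)·(-0.1734+0.3792i)  (-0.1287+0.0615i)·(+0.0044+0.0181i)  (-0.8498+0.4826i)·(-0.2535-0.1995i)  (+0.1298-0.0864i)·(-0.0204+0.0000i)  (-0.0098+0.0076i)·(+0.2535-0.1995i)  (+0.0004-0.0004i)·(+0.0044-0.0181i)  (-0.0000+0.0000i)·(+0.1734+0.3792i)
Y_3^-1(R⁻¹ n̂) = +0.306599+0.047367i

Re=0.3066 Im=0.0474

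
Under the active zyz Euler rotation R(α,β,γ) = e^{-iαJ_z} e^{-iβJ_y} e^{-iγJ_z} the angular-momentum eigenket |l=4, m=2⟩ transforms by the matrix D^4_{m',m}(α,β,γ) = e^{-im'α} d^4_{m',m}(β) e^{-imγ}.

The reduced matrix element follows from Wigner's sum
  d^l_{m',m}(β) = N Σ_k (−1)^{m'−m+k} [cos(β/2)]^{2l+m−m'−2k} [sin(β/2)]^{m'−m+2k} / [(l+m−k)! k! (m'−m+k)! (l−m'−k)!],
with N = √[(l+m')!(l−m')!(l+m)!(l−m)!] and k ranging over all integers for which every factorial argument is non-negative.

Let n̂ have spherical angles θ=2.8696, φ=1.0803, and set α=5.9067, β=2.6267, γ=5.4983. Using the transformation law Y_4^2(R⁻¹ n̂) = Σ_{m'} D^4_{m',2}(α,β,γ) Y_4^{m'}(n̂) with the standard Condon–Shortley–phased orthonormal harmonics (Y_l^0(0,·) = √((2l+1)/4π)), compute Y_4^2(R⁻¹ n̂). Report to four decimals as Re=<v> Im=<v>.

Need the full column D^4_{m',2} for m'=−4..4 at α=5.9067, β=2.6267, γ=5.4983.
cos(β/2)=0.254612, sin(β/2)=0.967043
d^4_{-4,2}: single k=6 term ⇒ +0.280551;  D = +0.279980+0.017895i
d^4_{-3,2}: k∈[5..6] ⇒ +0.156693 -0.753467 = -0.596773;  D = -0.539852-0.254359i
d^4_{-2,2}: k∈[4..6] ⇒ +0.055130 -0.636230 +0.764834 = +0.183735;  D = +0.125777+0.133935i
d^4_{-1,2}: k∈[3..5] ⇒ +0.013685 -0.296123 +0.854351 = +0.571913;  D = +0.210812+0.531642i
d^4_{0,2}: k∈[2..4] ⇒ +0.002417 -0.092980 +0.502984 = +0.412421;  D = +0.000423+0.412421i
d^4_{1,2}: k∈[1..3] ⇒ +0.000285 -0.020528 +0.197415 = +0.177172;  D = -0.064969+0.164830i
d^4_{2,2}: k∈[0..2] ⇒ +0.000018 -0.003057 +0.055130 = +0.052091;  D = -0.035581+0.038045i
d^4_{3,2}: k∈[0..1] ⇒ -0.000251 +0.010862 = +0.010611;  D = -0.009590+0.004542i
d^4_{4,2}: single k=0 term ⇒ +0.001348;  D = -0.001345+0.000089i
Y_4^{m'}(θ=2.8696,φ=1.0803) and Σ D·Y over m':
  (+0.2800+0.0179i)·(-0.0009+0.0021i)  (-0.5399-0.2544i)·(+0.0233-0.0023i)  (+0.1258+0.1339i)·(-0.0738-0.1103i)  (+0.2108+0.5316i)·(-0.2015+0.3774i)  (+0.0004+0.4124i)·(+0.5602+0.0000i)  (-0.0650+0.1648i)·(+0.2015+0.3774i)  (-0.0356+0.0380i)·(-0.0738+0.1103i)  (-0.0096+0.0045i)·(-0.0233-0.0023i)  (-0.0013+0.0001i)·(-0.0009-0.0021i)
Y_4^2(R⁻¹ n̂) = -0.327473+0.177496i

Re=-0.3275 Im=0.1775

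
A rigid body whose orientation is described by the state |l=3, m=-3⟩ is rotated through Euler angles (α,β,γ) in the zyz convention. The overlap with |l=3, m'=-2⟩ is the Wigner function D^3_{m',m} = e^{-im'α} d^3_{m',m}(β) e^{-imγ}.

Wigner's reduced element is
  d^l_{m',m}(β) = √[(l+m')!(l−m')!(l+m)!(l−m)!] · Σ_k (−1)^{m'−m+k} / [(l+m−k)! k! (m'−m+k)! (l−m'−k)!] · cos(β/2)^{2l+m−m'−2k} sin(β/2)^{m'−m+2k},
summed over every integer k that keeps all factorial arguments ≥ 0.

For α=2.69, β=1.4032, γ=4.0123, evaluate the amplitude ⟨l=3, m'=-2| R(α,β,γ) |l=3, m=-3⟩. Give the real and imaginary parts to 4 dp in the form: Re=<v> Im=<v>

Split into d^3_{-2,-3}(β=1.4032) × two z-phases.
c=cos(1.4032/2)=0.763810, s=sin(1.4032/2)=0.645441; N=√[1·120·1·720]=293.938769
k∈{0} keeps every argument non-negative
  k=0: (−1)^1·293.9388/(120)·0.7638^5·0.6454^1 = -0.411017
d^3_{-2,-3}(1.4032) = -0.411017
Attach z-rotation phases: D = e^{-i(-2)(2.69)}·(-0.411017)·e^{-i(-3)(4.0123)} = -0.056598+0.407102i

Re=-0.0566 Im=0.4071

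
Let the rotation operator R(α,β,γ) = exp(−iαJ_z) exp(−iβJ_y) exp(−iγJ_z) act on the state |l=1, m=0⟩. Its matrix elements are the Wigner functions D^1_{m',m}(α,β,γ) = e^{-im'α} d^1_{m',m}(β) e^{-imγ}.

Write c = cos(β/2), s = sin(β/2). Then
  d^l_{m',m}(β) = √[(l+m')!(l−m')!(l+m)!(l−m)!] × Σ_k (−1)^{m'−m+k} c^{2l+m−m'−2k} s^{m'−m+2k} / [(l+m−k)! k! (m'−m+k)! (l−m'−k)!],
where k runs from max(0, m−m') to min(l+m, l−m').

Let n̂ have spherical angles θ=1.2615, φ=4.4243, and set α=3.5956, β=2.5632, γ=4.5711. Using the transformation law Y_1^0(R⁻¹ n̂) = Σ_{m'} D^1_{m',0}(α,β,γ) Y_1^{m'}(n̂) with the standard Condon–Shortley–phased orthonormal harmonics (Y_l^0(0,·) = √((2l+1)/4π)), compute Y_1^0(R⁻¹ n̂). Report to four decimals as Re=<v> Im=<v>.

Need the full column D^1_{m',0} for m'=−1..1 at α=3.5956, β=2.5632, γ=4.5711.
cos(β/2)=0.285182, sin(β/2)=0.958473
d^1_{-1,0}: single k=1 term ⇒ +0.386560;  D = -0.347400-0.169534i
d^1_{0,0}: k∈[0..1] ⇒ +0.081329 -0.918671 = -0.837342;  D = -0.837342+0.000000i
d^1_{1,0}: single k=0 term ⇒ -0.386560;  D = +0.347400-0.169534i
Y_1^{m'}(θ=1.2615,φ=4.4243) and Σ D·Y over m':
  (-0.3474-0.1695i)·(-0.0935+0.3155i)  (-0.8373+0.0000i)·(+0.1487+0.0000i)  (+0.3474-0.1695i)·(+0.0935+0.3155i)
Y_1^0(R⁻¹ n̂) = +0.047421+0.000000i

Re=0.0474 Im=0.0000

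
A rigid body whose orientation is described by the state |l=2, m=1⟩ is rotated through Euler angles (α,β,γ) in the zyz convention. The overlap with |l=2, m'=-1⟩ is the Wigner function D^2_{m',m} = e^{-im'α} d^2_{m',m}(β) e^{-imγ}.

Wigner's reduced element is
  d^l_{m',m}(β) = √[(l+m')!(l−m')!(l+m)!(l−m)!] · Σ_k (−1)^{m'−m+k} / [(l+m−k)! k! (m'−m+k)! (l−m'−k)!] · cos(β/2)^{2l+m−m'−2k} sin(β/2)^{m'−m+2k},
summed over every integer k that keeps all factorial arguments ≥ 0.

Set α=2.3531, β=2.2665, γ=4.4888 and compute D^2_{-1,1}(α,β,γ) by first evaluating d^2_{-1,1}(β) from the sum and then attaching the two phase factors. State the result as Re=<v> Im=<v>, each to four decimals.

First d^2_{-1,1}(β=2.2665), then the phase factors e^{-i(-1)α} and e^{-i(1)γ}:
c=cos(2.2665/2)=0.423718, s=sin(2.2665/2)=0.905794; N=√[1·6·6·1]=6.000000
Admissible k: 2..3 (factorial args all ≥0)
  k=2: (−1)^0·6.0000/(2)·0.4237^2·0.9058^2 = +0.441911
  k=3: (−1)^1·6.0000/(6)·0.4237^0·0.9058^4 = -0.673159
d^2_{-1,1}(2.2665) = +0.441911 -0.673159 = -0.231249
Phases: e^{-i·(-1)·2.3531}=-0.704915+0.709292i, e^{-i·(1)·4.4888}=-0.221731+0.975108i ⇒ D=+0.123795+0.195322i

Re=0.1238 Im=0.1953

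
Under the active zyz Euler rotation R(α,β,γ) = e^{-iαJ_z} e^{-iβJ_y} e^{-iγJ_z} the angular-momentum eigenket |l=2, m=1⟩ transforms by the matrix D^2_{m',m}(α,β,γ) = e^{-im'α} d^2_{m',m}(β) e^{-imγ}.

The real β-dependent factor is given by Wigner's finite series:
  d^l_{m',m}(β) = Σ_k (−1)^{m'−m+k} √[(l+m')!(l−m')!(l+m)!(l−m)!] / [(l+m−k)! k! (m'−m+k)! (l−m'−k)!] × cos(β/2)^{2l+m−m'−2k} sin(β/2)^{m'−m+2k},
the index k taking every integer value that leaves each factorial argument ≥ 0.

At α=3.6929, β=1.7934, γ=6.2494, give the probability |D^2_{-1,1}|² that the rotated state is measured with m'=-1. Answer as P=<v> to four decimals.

P=0.1162

Split into d^2_{-1,1}(β=1.7934) × two z-phases.
Half-angle: c=0.624192, s=0.781271. N=√(1·6·6·1)=6.000000
The bounds max(0,m−m')=2 and min(l+m,l−m')=3 give 2 terms
  k=2: (−1)^0·6.0000/(2)·0.6242^2·0.7813^2 = +0.713446
  k=3: (−1)^1·6.0000/(6)·0.6242^0·0.7813^4 = -0.372570
d^2_{-1,1}(1.7934) = +0.713446 -0.372570 = +0.340876
|D^2_{-1,1}|² = |d^2_{-1,1}(β)|² = (+0.340876)² = 0.116196 (the z-rotation phases have unit modulus)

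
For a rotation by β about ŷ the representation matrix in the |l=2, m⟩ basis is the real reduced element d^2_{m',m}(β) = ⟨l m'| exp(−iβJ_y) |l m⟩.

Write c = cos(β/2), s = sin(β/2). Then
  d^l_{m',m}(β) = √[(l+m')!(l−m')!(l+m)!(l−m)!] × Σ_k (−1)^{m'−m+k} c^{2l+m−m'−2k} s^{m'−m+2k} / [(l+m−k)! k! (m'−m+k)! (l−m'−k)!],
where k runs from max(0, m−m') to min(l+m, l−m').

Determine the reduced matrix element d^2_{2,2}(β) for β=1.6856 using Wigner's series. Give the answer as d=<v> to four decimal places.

d^2_{2,2}(β=1.6856) via Wigner's sum:
With c≡cos(β/2)=0.665375 and s≡sin(β/2)=0.746509, N=[24·1·24·1]^{1/2}=24.000000
The bounds max(0,m−m')=0 and min(l+m,l−m')=0 give 1 term
  k=0: (−1)^0·24.0000/(24)·0.6654^4·0.7465^0 = +0.196005
d^2_{2,2}(1.6856) = +0.196005

d=0.1960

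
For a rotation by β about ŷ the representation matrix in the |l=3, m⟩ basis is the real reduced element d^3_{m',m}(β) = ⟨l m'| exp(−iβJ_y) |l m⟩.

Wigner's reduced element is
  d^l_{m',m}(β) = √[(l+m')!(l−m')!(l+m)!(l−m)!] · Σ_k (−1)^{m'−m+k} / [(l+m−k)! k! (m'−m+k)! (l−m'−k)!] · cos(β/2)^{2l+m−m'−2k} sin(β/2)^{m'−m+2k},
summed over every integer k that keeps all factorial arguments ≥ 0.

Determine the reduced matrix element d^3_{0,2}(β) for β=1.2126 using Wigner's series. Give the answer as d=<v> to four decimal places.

d^3_{0,2}(β=1.2126) via Wigner's sum:
c=cos(1.2126/2)=0.821762, s=sin(1.2126/2)=0.569831; N=√[6·6·120·1]=65.726707
The bounds max(0,m−m')=2 and min(l+m,l−m')=3 give 2 terms
  k=2: (−1)^0·65.7267/(12)·0.8218^4·0.5698^2 = +0.811030
  k=3: (−1)^1·65.7267/(12)·0.8218^2·0.5698^4 = -0.389975
d^3_{0,2}(1.2126) = +0.811030 -0.389975 = +0.421055

d=0.4211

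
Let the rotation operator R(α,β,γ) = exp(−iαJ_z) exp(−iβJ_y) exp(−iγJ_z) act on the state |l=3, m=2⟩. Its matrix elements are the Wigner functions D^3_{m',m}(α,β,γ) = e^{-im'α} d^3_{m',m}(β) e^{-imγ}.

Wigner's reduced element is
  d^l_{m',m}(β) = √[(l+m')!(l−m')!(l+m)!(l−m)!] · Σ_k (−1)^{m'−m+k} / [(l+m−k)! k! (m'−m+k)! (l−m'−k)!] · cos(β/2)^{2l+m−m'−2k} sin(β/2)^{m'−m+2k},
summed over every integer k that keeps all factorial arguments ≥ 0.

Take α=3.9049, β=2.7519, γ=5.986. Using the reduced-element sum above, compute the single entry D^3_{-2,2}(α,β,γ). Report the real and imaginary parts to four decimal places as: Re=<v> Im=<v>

Re=0.3754 Im=-0.6121

Split into d^3_{-2,2}(β=2.7519) × two z-phases.
Half-angle: c=0.193616, s=0.981077. N=√(1·120·120·1)=120.000000
Admissible k: 4..5 (factorial args all ≥0)
  k=4: (−1)^0·120.0000/(24)·0.1936^2·0.9811^4 = +0.173646
  k=5: (−1)^1·120.0000/(120)·0.1936^0·0.9811^6 = -0.891702
d^3_{-2,2}(2.7519) = +0.173646 -0.891702 = -0.718056
D = (+0.044167+0.999024i)·(-0.718056)·(+0.828501+0.559987i) = +0.375434-0.612089i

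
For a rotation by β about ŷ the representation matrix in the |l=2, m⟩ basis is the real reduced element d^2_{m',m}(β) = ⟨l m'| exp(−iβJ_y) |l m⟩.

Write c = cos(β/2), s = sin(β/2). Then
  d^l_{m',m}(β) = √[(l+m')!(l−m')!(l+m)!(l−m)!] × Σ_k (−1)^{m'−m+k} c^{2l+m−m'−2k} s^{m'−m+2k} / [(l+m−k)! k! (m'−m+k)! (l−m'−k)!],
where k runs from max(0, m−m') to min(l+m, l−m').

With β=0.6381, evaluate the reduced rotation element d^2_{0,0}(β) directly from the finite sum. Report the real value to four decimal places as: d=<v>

d=0.4678

d^2_{0,0}(β=0.6381) via Wigner's sum:
With c≡cos(β/2)=0.949534 and s≡sin(β/2)=0.313665, N=[2·2·2·2]^{1/2}=4.000000
Admissible k: 0..2 (factorial args all ≥0)
  k=0: (−1)^0·4.0000/(4)·0.9495^4·0.3137^0 = +0.812909
  k=1: (−1)^1·4.0000/(1)·0.9495^2·0.3137^2 = -0.354823
  k=2: (−1)^2·4.0000/(4)·0.9495^0·0.3137^4 = +0.009680
d^2_{0,0}(0.6381) = +0.812909 -0.354823 +0.009680 = +0.467765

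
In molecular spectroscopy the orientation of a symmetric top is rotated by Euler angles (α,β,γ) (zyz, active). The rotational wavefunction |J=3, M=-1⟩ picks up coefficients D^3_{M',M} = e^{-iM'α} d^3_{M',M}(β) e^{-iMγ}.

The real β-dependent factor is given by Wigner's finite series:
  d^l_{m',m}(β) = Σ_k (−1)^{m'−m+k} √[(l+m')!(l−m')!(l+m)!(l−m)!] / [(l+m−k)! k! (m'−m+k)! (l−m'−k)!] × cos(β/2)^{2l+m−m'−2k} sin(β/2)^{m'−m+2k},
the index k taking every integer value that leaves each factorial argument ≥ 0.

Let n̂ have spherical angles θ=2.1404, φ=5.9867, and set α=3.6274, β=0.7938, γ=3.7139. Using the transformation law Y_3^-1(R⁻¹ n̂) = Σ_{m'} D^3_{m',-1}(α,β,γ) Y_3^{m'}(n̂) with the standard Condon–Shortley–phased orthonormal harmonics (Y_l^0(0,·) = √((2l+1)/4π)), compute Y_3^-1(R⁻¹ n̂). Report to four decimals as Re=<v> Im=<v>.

Need the full column D^3_{m',-1} for m'=−3..3 at α=3.6274, β=0.7938, γ=3.7139.
cos(β/2)=0.922264, sin(β/2)=0.386561
d^3_{-3,-1}: single k=2 term ⇒ +0.418700;  D = -0.185481+0.375375i
d^3_{-2,-1}: k∈[1..2] ⇒ +0.815631 -0.286583 = +0.529049;  D = -0.014216-0.528858i
d^3_{-1,-1}: k∈[0..2] ⇒ +0.615362 -0.864862 +0.113955 = -0.135545;  D = -0.066487-0.118118i
d^3_{0,-1}: k∈[0..2] ⇒ -0.893480 +0.470904 -0.027576 = -0.450152;  D = +0.378422+0.243790i
d^3_{1,-1}: k∈[0..2] ⇒ +0.648647 -0.151940 +0.003337 = +0.500043;  D = +0.498174+0.043200i
d^3_{2,-1}: k∈[0..1] ⇒ -0.286583 +0.025174 = -0.261409;  D = +0.240844-0.101631i
d^3_{3,-1}: single k=0 term ⇒ +0.073558;  D = +0.046577-0.056933i
Y_3^{m'}(θ=2.1404,φ=5.9867) and Σ D·Y over m':
  (-0.1855+0.3754i)·(+0.1569+0.1935i)  (-0.0142-0.5289i)·(-0.3241-0.2184i)  (-0.0665-0.1181i)·(+0.1182+0.0361i)  (+0.3784+0.2438i)·(+0.3111+0.0000i)  (+0.4982+0.0432i)·(-0.1182+0.0361i)  (+0.2408-0.1016i)·(-0.3241+0.2184i)  (+0.0466-0.0569i)·(-0.1569+0.1935i)
Y_3^-1(R⁻¹ n̂) = -0.211143+0.373392i

Re=-0.2111 Im=0.3734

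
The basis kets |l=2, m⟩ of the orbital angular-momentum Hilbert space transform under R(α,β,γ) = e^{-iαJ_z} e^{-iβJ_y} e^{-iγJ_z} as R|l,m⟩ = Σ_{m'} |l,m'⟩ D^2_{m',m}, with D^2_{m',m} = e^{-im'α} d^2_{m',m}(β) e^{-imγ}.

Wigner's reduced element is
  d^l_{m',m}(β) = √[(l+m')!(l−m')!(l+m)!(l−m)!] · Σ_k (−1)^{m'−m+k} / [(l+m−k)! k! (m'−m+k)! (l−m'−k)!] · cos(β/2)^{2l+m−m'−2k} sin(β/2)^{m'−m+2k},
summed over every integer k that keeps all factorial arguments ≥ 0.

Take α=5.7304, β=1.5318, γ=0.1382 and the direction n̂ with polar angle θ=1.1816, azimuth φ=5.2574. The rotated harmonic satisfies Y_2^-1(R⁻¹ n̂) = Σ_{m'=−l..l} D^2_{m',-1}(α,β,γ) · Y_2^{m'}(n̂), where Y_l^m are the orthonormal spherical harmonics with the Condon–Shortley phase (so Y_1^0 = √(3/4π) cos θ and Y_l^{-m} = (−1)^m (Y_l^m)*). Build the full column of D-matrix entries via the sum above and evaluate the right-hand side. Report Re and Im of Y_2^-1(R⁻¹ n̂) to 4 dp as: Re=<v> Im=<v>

Re=-0.2601 Im=0.2393

Need the full column D^2_{m',-1} for m'=−2..2 at α=5.7304, β=1.5318, γ=0.1382.
cos(β/2)=0.720759, sin(β/2)=0.693186
d^2_{-2,-1}: single k=1 term ⇒ +0.519098;  D = +0.294571-0.427424i
d^2_{-1,-1}: k∈[0..1] ⇒ +0.269873 -0.748860 = -0.478987;  D = -0.438409+0.192941i
d^2_{0,-1}: k∈[0..1] ⇒ -0.635763 +0.588051 = -0.047712;  D = -0.047257-0.006573i
d^2_{1,-1}: k∈[0..1] ⇒ +0.748860 -0.230887 = +0.517973;  D = +0.399160+0.330103i
d^2_{2,-1}: single k=0 term ⇒ -0.480141;  D = -0.154235-0.454695i
Y_2^{m'}(θ=1.1816,φ=5.2574) and Σ D·Y over m':
  (+0.2946-0.4274i)·(-0.1529+0.2932i)  (-0.4384+0.1929i)·(+0.1406+0.2319i)  (-0.0473-0.0066i)·(-0.1792+0.0000i)  (+0.3992+0.3301i)·(-0.1406+0.2319i)  (-0.1542-0.4547i)·(-0.1529-0.2932i)
Y_2^-1(R⁻¹ n̂) = -0.260062+0.239260i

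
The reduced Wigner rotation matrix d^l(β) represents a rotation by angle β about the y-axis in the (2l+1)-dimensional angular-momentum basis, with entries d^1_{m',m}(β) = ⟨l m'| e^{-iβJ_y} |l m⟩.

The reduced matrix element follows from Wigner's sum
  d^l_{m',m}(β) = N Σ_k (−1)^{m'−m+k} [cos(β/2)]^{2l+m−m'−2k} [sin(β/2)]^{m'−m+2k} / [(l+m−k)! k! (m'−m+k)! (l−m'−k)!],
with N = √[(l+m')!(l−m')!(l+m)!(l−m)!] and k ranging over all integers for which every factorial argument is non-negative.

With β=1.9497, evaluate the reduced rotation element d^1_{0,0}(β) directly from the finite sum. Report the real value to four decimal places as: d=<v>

d=-0.3699

d^1_{0,0}(β=1.9497) via Wigner's sum:
c=cos(1.9497/2)=0.561292, s=sin(1.9497/2)=0.827618; N=√[1·1·1·1]=1.000000
k∈{0,1} keeps every argument non-negative
  k=0: (−1)^0·1.0000/(1)·0.5613^2·0.8276^0 = +0.315049
  k=1: (−1)^1·1.0000/(1)·0.5613^0·0.8276^2 = -0.684951
d^1_{0,0}(1.9497) = +0.315049 -0.684951 = -0.369902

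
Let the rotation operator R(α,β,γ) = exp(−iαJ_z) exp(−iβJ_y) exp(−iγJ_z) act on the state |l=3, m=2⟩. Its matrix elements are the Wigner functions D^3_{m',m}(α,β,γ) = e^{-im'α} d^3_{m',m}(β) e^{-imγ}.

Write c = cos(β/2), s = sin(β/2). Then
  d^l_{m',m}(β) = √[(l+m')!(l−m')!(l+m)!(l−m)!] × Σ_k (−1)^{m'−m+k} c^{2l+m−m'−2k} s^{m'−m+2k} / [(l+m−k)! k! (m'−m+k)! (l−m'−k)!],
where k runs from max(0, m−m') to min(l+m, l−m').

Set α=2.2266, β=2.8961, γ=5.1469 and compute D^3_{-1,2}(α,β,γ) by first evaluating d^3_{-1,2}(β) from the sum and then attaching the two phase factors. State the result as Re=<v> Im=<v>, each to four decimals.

Re=0.0765 Im=0.3533

D^3_{-1,2}(2.2266,2.8961,5.1469) = e^{-i·-1·2.2266}·d^3_{-1,2}(2.8961)·e^{-i·2·5.1469}. Compute d first:
c=cos(2.8961/2)=0.122438, s=sin(2.8961/2)=0.992476; N=√[2·24·120·1]=75.894664
k: max(0,(2)−(-1))=3 … min(3+(2),3−(-1))=4
  k=3: (−1)^0·75.8947/(12)·0.1224^3·0.9925^3 = +0.011349
  k=4: (−1)^1·75.8947/(24)·0.1224^1·0.9925^5 = -0.372836
d^3_{-1,2}(2.8961) = +0.011349 -0.372836 = -0.361487
Attach z-rotation phases: D = e^{-i(-1)(2.2266)}·(-0.361487)·e^{-i(2)(5.1469)} = +0.076493+0.353301i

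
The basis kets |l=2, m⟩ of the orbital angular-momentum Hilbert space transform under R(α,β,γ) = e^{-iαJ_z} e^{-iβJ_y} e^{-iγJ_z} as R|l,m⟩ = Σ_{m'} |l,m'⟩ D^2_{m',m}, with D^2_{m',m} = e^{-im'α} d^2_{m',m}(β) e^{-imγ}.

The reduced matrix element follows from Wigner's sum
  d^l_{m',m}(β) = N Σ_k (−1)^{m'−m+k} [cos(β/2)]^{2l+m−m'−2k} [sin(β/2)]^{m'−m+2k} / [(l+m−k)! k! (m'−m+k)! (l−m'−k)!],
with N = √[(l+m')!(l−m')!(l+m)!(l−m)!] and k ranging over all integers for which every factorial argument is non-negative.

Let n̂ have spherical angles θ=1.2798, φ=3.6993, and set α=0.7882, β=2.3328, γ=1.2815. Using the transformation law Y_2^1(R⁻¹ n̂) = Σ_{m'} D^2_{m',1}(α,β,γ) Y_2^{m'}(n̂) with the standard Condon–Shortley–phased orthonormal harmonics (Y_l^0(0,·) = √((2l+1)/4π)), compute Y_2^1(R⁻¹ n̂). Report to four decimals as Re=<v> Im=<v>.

Need the full column D^2_{m',1} for m'=−2..2 at α=0.7882, β=2.3328, γ=1.2815.
cos(β/2)=0.393464, sin(β/2)=0.919340
d^2_{-2,1}: single k=3 term ⇒ +0.611453;  D = +0.585058+0.177715i
d^2_{-1,1}: k∈[2..3] ⇒ +0.392539 -0.714340 = -0.321800;  D = -0.283434+0.152384i
d^2_{0,1}: k∈[1..2] ⇒ +0.137172 -0.748875 = -0.611702;  D = -0.174505+0.586283i
d^2_{1,1}: k∈[0..1] ⇒ +0.023967 -0.392539 = -0.368572;  D = +0.176348+0.323646i
d^2_{2,1}: single k=0 term ⇒ -0.112001;  D = +0.107524+0.031349i
Y_2^{m'}(θ=1.2798,φ=3.6993) and Σ D·Y over m':
  (+0.5851+0.1777i)·(+0.1559-0.3184i)  (-0.2834+0.1524i)·(-0.1802+0.1124i)  (-0.1745+0.5863i)·(-0.2375+0.0000i)  (+0.1763+0.3236i)·(+0.1802+0.1124i)  (+0.1075+0.0313i)·(+0.1559+0.3184i)
Y_2^1(R⁻¹ n̂) = +0.225356-0.239857i

Re=0.2254 Im=-0.2399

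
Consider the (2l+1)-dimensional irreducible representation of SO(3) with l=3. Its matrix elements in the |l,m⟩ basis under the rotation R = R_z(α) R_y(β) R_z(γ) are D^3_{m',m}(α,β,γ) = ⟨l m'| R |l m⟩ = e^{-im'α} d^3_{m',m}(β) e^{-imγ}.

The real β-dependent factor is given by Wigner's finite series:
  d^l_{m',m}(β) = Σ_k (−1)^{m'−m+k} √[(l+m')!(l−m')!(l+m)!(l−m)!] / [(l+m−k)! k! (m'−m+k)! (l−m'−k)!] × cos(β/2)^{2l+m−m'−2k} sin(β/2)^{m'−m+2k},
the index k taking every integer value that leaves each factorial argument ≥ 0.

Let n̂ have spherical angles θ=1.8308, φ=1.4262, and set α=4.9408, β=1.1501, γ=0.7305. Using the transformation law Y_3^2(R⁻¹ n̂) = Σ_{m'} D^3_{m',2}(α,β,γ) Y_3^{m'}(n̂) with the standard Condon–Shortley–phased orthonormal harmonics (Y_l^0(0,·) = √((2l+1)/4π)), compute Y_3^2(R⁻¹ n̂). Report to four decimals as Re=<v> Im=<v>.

Need the full column D^3_{m',2} for m'=−3..3 at α=4.9408, β=1.1501, γ=0.7305.
cos(β/2)=0.839165, sin(β/2)=0.543877
d^3_{-3,2}: single k=5 term ⇒ +0.097820;  D = +0.068499+0.069832i
d^3_{-2,2}: k∈[4..5] ⇒ +0.308082 -0.025882 = +0.282200;  D = -0.151480+0.238098i
d^3_{-1,2}: k∈[3..4] ⇒ +0.601276 -0.126284 = +0.474991;  D = -0.448084-0.157600i
d^3_{0,2}: k∈[2..3] ⇒ +0.803436 -0.337487 = +0.465949;  D = +0.051057-0.463143i
d^3_{1,2}: k∈[1..2] ⇒ +0.715711 -0.601276 = +0.114435;  D = +0.113631-0.013542i
d^3_{2,2}: k∈[0..1] ⇒ +0.349208 -0.733433 = -0.384225;  D = -0.130676-0.361321i
d^3_{3,2}: single k=0 term ⇒ -0.554387;  D = +0.465106-0.301698i
Y_3^{m'}(θ=1.8308,φ=1.4262) and Σ D·Y over m':
  (+0.0685+0.0698i)·(-0.1583+0.3417i)  (-0.1515+0.2381i)·(+0.2352+0.0700i)  (-0.4481-0.1576i)·(-0.0301+0.2069i)  (+0.0511-0.4631i)·(+0.2561+0.0000i)  (+0.1136-0.0135i)·(+0.0301+0.2069i)  (-0.1307-0.3613i)·(+0.2352-0.0700i)  (+0.4651-0.3017i)·(+0.1583+0.3417i)
Y_3^2(R⁻¹ n̂) = +0.099107-0.090399i

Re=0.0991 Im=-0.0904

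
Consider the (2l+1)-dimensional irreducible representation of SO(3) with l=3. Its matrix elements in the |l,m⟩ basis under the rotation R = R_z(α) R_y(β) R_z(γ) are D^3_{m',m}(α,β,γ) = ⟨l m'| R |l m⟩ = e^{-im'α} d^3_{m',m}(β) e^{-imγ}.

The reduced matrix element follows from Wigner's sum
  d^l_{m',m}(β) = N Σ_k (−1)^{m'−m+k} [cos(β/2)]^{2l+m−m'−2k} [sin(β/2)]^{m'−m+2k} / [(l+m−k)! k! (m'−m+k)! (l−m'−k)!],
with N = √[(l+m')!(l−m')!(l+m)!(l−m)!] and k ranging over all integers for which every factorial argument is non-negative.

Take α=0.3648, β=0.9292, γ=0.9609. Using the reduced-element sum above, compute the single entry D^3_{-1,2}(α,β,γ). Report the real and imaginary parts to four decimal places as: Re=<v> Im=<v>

First d^3_{-1,2}(β=0.9292), then the phase factors e^{-i(-1)α} and e^{-i(2)γ}:
c=cos(0.9292/2)=0.894001, s=sin(0.9292/2)=0.448065; N=√[2·24·120·1]=75.894664
Admissible k: 3..4 (factorial args all ≥0)
  k=3: (−1)^0·75.8947/(12)·0.8940^3·0.4481^3 = +0.406507
  k=4: (−1)^1·75.8947/(24)·0.8940^1·0.4481^5 = -0.051056
d^3_{-1,2}(0.9292) = +0.406507 -0.051056 = +0.355451
D = (+0.934195+0.356762i)·(+0.355451)·(-0.343840-0.939028i) = +0.004904-0.355417i

Re=0.0049 Im=-0.3554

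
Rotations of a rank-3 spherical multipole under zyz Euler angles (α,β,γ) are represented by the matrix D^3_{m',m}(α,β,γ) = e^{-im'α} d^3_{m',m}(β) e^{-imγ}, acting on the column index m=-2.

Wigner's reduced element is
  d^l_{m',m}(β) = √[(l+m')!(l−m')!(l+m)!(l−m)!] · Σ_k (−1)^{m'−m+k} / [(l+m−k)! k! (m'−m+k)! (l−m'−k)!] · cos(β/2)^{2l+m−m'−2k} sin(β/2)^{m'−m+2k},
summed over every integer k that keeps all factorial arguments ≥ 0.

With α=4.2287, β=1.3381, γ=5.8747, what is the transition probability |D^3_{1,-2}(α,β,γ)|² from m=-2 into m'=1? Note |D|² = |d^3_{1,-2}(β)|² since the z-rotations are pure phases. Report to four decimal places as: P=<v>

P=0.2507

First d^3_{1,-2}(β=1.3381), then the phase factors e^{-i(1)α} and e^{-i(-2)γ}:
c=cos(1.3381/2)=0.784411, s=sin(1.3381/2)=0.620241; N=√[24·2·1·120]=75.894664
k∈{0,1} keeps every argument non-negative
  k=0: (−1)^3·75.8947/(12)·0.7844^3·0.6202^3 = -0.728355
  k=1: (−1)^4·75.8947/(24)·0.7844^1·0.6202^5 = +0.227691
d^3_{1,-2}(1.3381) = -0.728355 +0.227691 = -0.500664
|D^3_{1,-2}|² = |d^3_{1,-2}(β)|² = (-0.500664)² = 0.250664 (the z-rotation phases have unit modulus)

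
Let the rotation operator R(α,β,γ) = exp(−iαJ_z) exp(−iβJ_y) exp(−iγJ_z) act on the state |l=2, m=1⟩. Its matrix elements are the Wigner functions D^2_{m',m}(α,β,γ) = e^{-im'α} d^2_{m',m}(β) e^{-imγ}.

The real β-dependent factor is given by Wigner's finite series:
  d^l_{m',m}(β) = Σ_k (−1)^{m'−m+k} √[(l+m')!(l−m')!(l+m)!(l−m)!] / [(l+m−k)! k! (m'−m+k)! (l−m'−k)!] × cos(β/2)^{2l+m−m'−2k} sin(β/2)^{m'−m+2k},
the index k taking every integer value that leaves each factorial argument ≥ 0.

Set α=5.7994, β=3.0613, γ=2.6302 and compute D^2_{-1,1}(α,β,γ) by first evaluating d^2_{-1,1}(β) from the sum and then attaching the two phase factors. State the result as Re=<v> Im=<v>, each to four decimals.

Split into d^2_{-1,1}(β=3.0613) × two z-phases.
c=cos(3.0613/2)=0.040136, s=sin(3.0613/2)=0.999194; N=√[1·6·6·1]=6.000000
The bounds max(0,m−m')=2 and min(l+m,l−m')=3 give 2 terms
  k=2: (−1)^0·6.0000/(2)·0.0401^2·0.9992^2 = +0.004825
  k=3: (−1)^1·6.0000/(6)·0.0401^0·0.9992^4 = -0.996781
d^2_{-1,1}(3.0613) = +0.004825 -0.996781 = -0.991956
D = (+0.885241-0.465133i)·(-0.991956)·(-0.872064-0.489392i) = +0.991578+0.027382i

Re=0.9916 Im=0.0274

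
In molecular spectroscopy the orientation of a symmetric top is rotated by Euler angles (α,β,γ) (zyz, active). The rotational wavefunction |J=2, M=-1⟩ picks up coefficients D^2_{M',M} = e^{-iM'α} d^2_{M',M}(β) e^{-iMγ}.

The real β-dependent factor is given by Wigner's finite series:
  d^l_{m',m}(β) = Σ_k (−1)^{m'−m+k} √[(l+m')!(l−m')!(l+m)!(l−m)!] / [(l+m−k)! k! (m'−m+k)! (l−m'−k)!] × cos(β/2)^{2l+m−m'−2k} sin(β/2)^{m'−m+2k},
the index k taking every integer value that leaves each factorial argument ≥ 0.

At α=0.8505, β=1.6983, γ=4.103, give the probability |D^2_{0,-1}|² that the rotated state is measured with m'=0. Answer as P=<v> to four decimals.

P=0.0239

Split into d^2_{0,-1}(β=1.6983) × two z-phases.
Half-angle: c=0.660621, s=0.750719. N=√(2·2·1·6)=4.898979
The bounds max(0,m−m')=0 and min(l+m,l−m')=1 give 2 terms
  k=0: (−1)^1·4.8990/(2)·0.6606^3·0.7507^1 = -0.530165
  k=1: (−1)^2·4.8990/(2)·0.6606^1·0.7507^3 = +0.684638
d^2_{0,-1}(1.6983) = -0.530165 +0.684638 = +0.154472
|D^2_{0,-1}|² = |d^2_{0,-1}(β)|² = (+0.154472)² = 0.023862 (the z-rotation phases have unit modulus)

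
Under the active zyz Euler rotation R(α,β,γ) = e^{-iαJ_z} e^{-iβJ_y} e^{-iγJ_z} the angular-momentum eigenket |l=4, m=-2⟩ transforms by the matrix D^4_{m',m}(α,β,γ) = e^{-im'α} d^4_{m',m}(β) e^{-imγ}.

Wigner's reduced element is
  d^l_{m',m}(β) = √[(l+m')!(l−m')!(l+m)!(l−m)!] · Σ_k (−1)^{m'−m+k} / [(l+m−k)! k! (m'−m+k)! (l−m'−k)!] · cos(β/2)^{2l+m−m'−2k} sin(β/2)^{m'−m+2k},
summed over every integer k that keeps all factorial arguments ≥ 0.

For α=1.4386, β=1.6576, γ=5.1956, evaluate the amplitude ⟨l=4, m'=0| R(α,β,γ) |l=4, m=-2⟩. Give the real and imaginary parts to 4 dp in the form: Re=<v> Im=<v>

Split into d^4_{0,-2}(β=1.6576) × two z-phases.
Half-angle: c=0.675761, s=0.737121. N=√(24·24·2·720)=910.735966
The bounds max(0,m−m')=0 and min(l+m,l−m')=2 give 3 terms
  k=0: (−1)^2·910.7360/(96)·0.6758^6·0.7371^2 = +0.490859
  k=1: (−1)^3·910.7360/(36)·0.6758^4·0.7371^4 = -1.557461
  k=2: (−1)^4·910.7360/(96)·0.6758^2·0.7371^6 = +0.694928
d^4_{0,-2}(1.6576) = +0.490859 -1.557461 +0.694928 = -0.371673
Attach z-rotation phases: D = e^{-i(0)(1.4386)}·(-0.371673)·e^{-i(-2)(5.1956)} = +0.211202+0.305834i

Re=0.2112 Im=0.3058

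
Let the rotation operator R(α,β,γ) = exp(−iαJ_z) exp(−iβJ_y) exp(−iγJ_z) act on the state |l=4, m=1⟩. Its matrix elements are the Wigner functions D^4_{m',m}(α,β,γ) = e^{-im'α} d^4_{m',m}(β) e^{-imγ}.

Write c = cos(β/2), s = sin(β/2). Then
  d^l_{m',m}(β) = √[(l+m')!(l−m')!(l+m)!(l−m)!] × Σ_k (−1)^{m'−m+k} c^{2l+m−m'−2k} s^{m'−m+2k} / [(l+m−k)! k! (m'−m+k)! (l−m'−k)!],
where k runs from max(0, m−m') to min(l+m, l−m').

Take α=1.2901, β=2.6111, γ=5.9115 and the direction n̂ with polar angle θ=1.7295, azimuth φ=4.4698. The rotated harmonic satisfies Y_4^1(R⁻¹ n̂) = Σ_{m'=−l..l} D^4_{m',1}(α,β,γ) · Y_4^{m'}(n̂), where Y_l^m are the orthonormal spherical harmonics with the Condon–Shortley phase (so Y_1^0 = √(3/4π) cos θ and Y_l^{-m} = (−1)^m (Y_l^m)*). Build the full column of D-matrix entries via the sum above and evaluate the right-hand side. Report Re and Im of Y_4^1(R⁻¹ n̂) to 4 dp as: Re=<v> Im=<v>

Re=-0.3144 Im=-0.1081

Need the full column D^4_{m',1} for m'=−4..4 at α=1.2901, β=2.6111, γ=5.9115.
cos(β/2)=0.262147, sin(β/2)=0.965028
d^4_{-4,1}: single k=5 term ⇒ +0.112831;  D = +0.082472-0.077001i
d^4_{-3,1}: k∈[4..5] ⇒ +0.054182 -0.440554 = -0.386372;  D = +0.175122+0.344406i
d^4_{-2,1}: k∈[3..5] ⇒ +0.015735 -0.319846 +0.866883 = +0.562772;  D = -0.552676+0.106123i
d^4_{-1,1}: k∈[2..5] ⇒ +0.003022 -0.122874 +0.832569 -0.752175 = -0.039458;  D = +0.003585-0.039295i
d^4_{0,1}: k∈[1..4] ⇒ +0.000367 -0.029855 +0.404576 -0.913775 = -0.538686;  D = -0.501903-0.195643i
d^4_{1,1}: k∈[0..3] ⇒ +0.000022 -0.004534 +0.122874 -0.555046 = -0.436683;  D = -0.265102+0.347006i
d^4_{2,1}: k∈[0..2] ⇒ -0.000348 +0.023602 -0.213230 = -0.189977;  D = +0.113105+0.152638i
d^4_{3,1}: k∈[0..1] ⇒ +0.002399 -0.054182 = -0.051783;  D = +0.048518-0.018098i
d^4_{4,1}: single k=0 term ⇒ -0.008326;  D = -0.000635-0.008302i
Y_4^{m'}(θ=1.7295,φ=4.4698) and Σ D·Y over m':
  (+0.0825-0.0770i)·(+0.2377+0.3471i)  (+0.1751+0.3444i)·(-0.1267+0.1422i)  (-0.5527+0.1061i)·(+0.2381+0.1255i)  (+0.0036-0.0393i)·(-0.0501+0.2025i)  (-0.5019-0.1956i)·(+0.2404+0.0000i)  (-0.2651+0.3470i)·(+0.0501+0.2025i)  (+0.1131+0.1526i)·(+0.2381-0.1255i)  (+0.0485-0.0181i)·(+0.1267+0.1422i)  (-0.0006-0.0083i)·(+0.2377-0.3471i)
Y_4^1(R⁻¹ n̂) = -0.314377-0.108140i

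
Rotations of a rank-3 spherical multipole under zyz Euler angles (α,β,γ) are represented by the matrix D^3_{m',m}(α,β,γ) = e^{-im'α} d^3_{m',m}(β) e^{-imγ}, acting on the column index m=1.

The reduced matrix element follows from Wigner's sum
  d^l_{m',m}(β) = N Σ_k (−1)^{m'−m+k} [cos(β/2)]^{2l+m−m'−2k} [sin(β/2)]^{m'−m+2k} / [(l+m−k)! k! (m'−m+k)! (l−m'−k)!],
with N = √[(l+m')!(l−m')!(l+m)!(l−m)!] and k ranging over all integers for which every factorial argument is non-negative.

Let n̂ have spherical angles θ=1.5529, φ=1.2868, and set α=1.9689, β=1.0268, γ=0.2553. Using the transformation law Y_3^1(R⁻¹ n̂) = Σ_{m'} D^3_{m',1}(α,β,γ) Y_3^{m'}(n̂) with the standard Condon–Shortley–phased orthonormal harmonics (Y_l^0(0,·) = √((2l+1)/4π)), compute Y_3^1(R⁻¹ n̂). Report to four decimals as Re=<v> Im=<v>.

Re=-0.0879 Im=0.2897

Need the full column D^3_{m',1} for m'=−3..3 at α=1.9689, β=1.0268, γ=0.2553.
cos(β/2)=0.871080, sin(β/2)=0.491142
d^3_{-3,1}: single k=4 term ⇒ +0.170997;  D = +0.137990-0.100989i
d^3_{-2,1}: k∈[3..4] ⇒ +0.495250 -0.078721 = +0.416528;  D = -0.357066-0.214476i
d^3_{-1,1}: k∈[2..4] ⇒ +0.833291 -0.353210 +0.014036 = +0.494116;  D = -0.070322+0.489087i
d^3_{0,1}: k∈[1..3] ⇒ +0.853271 -0.813778 +0.086235 = +0.125727;  D = +0.121652-0.031751i
d^3_{1,1}: k∈[0..2] ⇒ +0.436865 -1.111054 +0.264908 = -0.409281;  D = +0.248799+0.324977i
d^3_{2,1}: k∈[0..1] ⇒ -0.778926 +0.495250 = -0.283676;  D = +0.140778-0.246280i
d^3_{3,1}: single k=0 term ⇒ +0.537887;  D = +0.533942+0.065025i
Y_3^{m'}(θ=1.5529,φ=1.2868) and Σ D·Y over m':
  (+0.1380-0.1010i)·(-0.3138+0.2746i)  (-0.3571-0.2145i)·(-0.0154-0.0098i)  (-0.0703+0.4891i)·(-0.0904+0.3097i)  (+0.1217-0.0318i)·(-0.0200+0.0000i)  (+0.2488+0.3250i)·(+0.0904+0.3097i)  (+0.1408-0.2463i)·(-0.0154+0.0098i)  (+0.5339+0.0650i)·(+0.3138+0.2746i)
Y_3^1(R⁻¹ n̂) = -0.087905+0.289690i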